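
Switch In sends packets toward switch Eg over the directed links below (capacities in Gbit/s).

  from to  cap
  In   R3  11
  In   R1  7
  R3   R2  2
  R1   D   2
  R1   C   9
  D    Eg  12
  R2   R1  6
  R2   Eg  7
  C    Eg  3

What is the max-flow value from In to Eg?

Augment In→R3→R2→Eg: bottleneck 2, flow now 2.
Augment In→R1→D→Eg: bottleneck 2, flow now 4.
Augment In→R1→C→Eg: bottleneck 3, flow now 7.
No augmenting path remains; maximum flow = 7.
In the residual graph, reachable from In: {In, R3, R1, C}.
Min-cut edges: R3→R2 (2), R1→D (2), C→Eg (3); capacity 2 + 2 + 3 = 7.
This cut is saturated, so no flow can exceed 7.

7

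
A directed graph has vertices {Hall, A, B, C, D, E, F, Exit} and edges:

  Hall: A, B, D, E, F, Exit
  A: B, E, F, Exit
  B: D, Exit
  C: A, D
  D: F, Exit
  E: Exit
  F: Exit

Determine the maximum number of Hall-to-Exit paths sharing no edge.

Assign every edge capacity 1; by Menger, the answer equals the max flow.
Path Hall→Exit (+1); total 1.
Path Hall→A→Exit (+1); total 2.
Path Hall→B→Exit (+1); total 3.
Path Hall→D→Exit (+1); total 4.
Path Hall→E→Exit (+1); total 5.
Path Hall→F→Exit (+1); total 6.
No residual Hall→Exit path; max flow = 6.
Certifying cut of size 6: {Hall→A, Hall→B, Hall→D, Hall→E, Hall→Exit, Hall→F}.

6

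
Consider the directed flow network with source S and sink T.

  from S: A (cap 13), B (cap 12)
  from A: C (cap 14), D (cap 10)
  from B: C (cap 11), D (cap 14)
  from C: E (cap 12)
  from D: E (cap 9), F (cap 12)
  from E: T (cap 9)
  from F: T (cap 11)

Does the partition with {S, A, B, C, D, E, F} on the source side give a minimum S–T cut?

Given cut capacity: 9 + 11 = 20.
Augment S→A→C→E→T: bottleneck 9, flow now 9.
Augment S→A→D→F→T: bottleneck 4, flow now 13.
Augment S→B→D→F→T: bottleneck 7, flow now 20.
No augmenting path remains; maximum flow = 20.
Cut capacity 20 equals the max flow, so it is a minimum cut.

Yes — it is a minimum cut (capacity 20).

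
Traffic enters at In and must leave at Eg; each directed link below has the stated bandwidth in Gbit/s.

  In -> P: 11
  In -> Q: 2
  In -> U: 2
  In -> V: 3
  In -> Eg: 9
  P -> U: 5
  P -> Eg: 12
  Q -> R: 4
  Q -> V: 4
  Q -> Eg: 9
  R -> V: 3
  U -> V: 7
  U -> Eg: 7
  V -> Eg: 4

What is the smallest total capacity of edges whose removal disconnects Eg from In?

Augment In→Eg: bottleneck 9, flow now 9.
Augment In→P→Eg: bottleneck 11, flow now 20.
Augment In→Q→Eg: bottleneck 2, flow now 22.
Augment In→U→Eg: bottleneck 2, flow now 24.
Augment In→V→Eg: bottleneck 3, flow now 27.
No augmenting path remains; maximum flow = 27.
By max-flow min-cut, the minimum cut capacity equals the max flow.
In the residual graph, reachable from In: {In}.
Min-cut edges: In→P (11), In→Q (2), In→U (2), In→V (3), In→Eg (9); capacity 11 + 2 + 2 + 3 + 9 = 27.

27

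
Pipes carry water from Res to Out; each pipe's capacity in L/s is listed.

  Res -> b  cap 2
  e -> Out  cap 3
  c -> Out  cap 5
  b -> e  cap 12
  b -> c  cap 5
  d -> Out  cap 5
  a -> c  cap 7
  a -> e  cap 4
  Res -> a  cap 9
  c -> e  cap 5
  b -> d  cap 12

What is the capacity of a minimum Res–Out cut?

Augment Res→a→c→Out: bottleneck 5, flow now 5.
Augment Res→a→e→Out: bottleneck 3, flow now 8.
Augment Res→b→d→Out: bottleneck 2, flow now 10.
No augmenting path remains; maximum flow = 10.
By max-flow min-cut, the minimum cut capacity equals the max flow.
In the residual graph, reachable from Res: {Res, a, c, e}.
Min-cut edges: Res→b (2), c→Out (5), e→Out (3); capacity 2 + 5 + 3 = 10.

10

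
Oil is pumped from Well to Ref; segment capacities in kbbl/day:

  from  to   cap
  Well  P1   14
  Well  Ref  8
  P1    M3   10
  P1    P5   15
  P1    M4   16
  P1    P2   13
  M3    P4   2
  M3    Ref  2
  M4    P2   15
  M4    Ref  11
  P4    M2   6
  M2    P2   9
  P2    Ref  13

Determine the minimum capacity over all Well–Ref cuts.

Augment Well→Ref: bottleneck 8, flow now 8.
Augment Well→P1→M3→Ref: bottleneck 2, flow now 10.
Augment Well→P1→M4→Ref: bottleneck 11, flow now 21.
Augment Well→P1→P2→Ref: bottleneck 1, flow now 22.
No augmenting path remains; maximum flow = 22.
By max-flow min-cut, the minimum cut capacity equals the max flow.
In the residual graph, reachable from Well: {Well}.
Min-cut edges: Well→P1 (14), Well→Ref (8); capacity 14 + 8 = 22.

22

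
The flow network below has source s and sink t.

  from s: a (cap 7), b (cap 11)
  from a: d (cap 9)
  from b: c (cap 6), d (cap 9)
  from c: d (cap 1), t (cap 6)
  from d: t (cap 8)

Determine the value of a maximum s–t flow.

14

Augment s→a→d→t: bottleneck 7, flow now 7.
Augment s→b→c→t: bottleneck 6, flow now 13.
Augment s→b→d→t: bottleneck 1, flow now 14.
No augmenting path remains; maximum flow = 14.
In the residual graph, reachable from s: {s, a, b, d}.
Min-cut edges: b→c (6), d→t (8); capacity 6 + 8 = 14.
This cut is saturated, so no flow can exceed 14.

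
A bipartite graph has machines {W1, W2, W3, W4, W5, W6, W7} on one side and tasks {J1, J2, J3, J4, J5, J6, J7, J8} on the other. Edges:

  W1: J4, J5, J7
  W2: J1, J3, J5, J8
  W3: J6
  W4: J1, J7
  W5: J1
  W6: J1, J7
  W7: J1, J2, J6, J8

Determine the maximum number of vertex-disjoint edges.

6

Unit-capacity flow: source→left, listed edges, right→sink; max matching = max flow.
Augmenting path W1→J4 (+1); matched 1.
Augmenting path W2→J1 (+1); matched 2.
Augmenting path W3→J6 (+1); matched 3.
Augmenting path W4→J7 (+1); matched 4.
Augmenting path W7→J2 (+1); matched 5.
Augmenting path W5→J1→W2→J3 (+1); matched 6.
No augmenting path remains; maximum matching = 6.
König certificate: {W1, W2, W3, W7, J1, J7} is a vertex cover of size 6 (every listed pair touches it), so no matching can be larger.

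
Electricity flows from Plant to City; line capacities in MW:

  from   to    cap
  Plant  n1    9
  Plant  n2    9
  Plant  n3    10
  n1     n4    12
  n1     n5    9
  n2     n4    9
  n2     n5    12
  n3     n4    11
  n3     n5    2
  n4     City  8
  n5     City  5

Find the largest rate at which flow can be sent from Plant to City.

13

Augment Plant→n1→n4→City: bottleneck 8, flow now 8.
Augment Plant→n1→n5→City: bottleneck 1, flow now 9.
Augment Plant→n2→n5→City: bottleneck 4, flow now 13.
No augmenting path remains; maximum flow = 13.
In the residual graph, reachable from Plant: {Plant, n1, n2, n3, n4, n5}.
Min-cut edges: n4→City (8), n5→City (5); capacity 8 + 5 = 13.
This cut is saturated, so no flow can exceed 13.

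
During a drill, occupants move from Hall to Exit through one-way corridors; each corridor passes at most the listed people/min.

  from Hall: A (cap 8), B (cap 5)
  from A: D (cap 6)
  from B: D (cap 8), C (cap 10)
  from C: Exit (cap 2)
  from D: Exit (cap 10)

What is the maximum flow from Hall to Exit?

11

Augment Hall→A→D→Exit: bottleneck 6, flow now 6.
Augment Hall→B→C→Exit: bottleneck 2, flow now 8.
Augment Hall→B→D→Exit: bottleneck 3, flow now 11.
No augmenting path remains; maximum flow = 11.
In the residual graph, reachable from Hall: {Hall, A}.
Min-cut edges: Hall→B (5), A→D (6); capacity 5 + 6 = 11.
This cut is saturated, so no flow can exceed 11.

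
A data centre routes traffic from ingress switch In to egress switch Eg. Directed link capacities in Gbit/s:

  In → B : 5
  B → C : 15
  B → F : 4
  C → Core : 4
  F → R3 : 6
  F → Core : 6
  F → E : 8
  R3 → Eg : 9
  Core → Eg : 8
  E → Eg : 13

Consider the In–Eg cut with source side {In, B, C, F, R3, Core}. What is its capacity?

Edges leaving {In, B, C, F, R3, Core}: F→E (8), R3→Eg (9), Core→Eg (8).
Cut capacity = 8 + 9 + 8 = 25.

25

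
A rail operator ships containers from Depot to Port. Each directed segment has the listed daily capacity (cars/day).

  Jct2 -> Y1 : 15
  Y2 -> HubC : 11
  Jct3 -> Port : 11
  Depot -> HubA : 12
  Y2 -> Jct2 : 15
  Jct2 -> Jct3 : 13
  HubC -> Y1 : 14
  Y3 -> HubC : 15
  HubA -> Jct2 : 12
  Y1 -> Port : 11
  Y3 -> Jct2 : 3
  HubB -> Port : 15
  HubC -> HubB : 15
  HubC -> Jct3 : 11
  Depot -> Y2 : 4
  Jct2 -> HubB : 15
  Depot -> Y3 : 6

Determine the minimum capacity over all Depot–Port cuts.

Augment Depot→Y3→HubC→HubB→Port: bottleneck 6, flow now 6.
Augment Depot→Y2→HubC→HubB→Port: bottleneck 4, flow now 10.
Augment Depot→HubA→Jct2→HubB→Port: bottleneck 5, flow now 15.
Augment Depot→HubA→Jct2→Y1→Port: bottleneck 7, flow now 22.
No augmenting path remains; maximum flow = 22.
By max-flow min-cut, the minimum cut capacity equals the max flow.
In the residual graph, reachable from Depot: {Depot}.
Min-cut edges: Depot→Y3 (6), Depot→Y2 (4), Depot→HubA (12); capacity 6 + 4 + 12 = 22.

22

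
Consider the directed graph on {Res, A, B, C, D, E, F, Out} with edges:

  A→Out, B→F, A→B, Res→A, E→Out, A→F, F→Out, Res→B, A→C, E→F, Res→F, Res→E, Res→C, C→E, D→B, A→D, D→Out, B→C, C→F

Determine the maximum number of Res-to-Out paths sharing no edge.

Assign every edge capacity 1; by Menger, the answer equals the max flow.
Path Res→A→Out (+1); total 1.
Path Res→E→Out (+1); total 2.
Path Res→F→Out (+1); total 3.
No residual Res→Out path; max flow = 3.
Certifying cut of size 3: {E→Out, F→Out, Res→A}.

3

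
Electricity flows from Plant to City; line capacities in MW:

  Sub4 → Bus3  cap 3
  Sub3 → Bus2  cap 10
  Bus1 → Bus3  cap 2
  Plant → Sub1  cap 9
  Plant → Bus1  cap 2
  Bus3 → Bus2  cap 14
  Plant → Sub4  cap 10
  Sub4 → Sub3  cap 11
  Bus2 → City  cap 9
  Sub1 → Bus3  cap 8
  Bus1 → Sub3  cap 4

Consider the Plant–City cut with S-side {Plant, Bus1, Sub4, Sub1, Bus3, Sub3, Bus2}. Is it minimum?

Yes — it is a minimum cut (capacity 9).

Given cut capacity: 9 = 9.
Augment Plant→Bus1→Bus3→Bus2→City: bottleneck 2, flow now 2.
Augment Plant→Sub4→Bus3→Bus2→City: bottleneck 3, flow now 5.
Augment Plant→Sub4→Sub3→Bus2→City: bottleneck 4, flow now 9.
No augmenting path remains; maximum flow = 9.
Cut capacity 9 equals the max flow, so it is a minimum cut.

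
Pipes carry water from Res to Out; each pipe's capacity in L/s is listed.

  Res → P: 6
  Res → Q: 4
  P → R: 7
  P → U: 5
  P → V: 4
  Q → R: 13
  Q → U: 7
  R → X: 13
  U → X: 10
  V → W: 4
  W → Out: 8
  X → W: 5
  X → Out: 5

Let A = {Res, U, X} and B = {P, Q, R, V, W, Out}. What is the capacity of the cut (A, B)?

20

Edges leaving {Res, U, X}: Res→P (6), Res→Q (4), X→W (5), X→Out (5).
Cut capacity = 6 + 4 + 5 + 5 = 20.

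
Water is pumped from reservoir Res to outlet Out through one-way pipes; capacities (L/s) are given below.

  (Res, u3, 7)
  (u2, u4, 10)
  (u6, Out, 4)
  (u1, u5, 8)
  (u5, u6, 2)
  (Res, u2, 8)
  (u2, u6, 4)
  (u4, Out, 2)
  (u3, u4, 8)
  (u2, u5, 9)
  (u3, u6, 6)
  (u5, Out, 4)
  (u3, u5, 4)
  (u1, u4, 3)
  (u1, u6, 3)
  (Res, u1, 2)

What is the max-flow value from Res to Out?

Augment Res→u1→u4→Out: bottleneck 2, flow now 2.
Augment Res→u2→u5→Out: bottleneck 4, flow now 6.
Augment Res→u2→u6→Out: bottleneck 4, flow now 10.
No augmenting path remains; maximum flow = 10.
In the residual graph, reachable from Res: {Res, u1, u2, u3, u4, u5, u6}.
Min-cut edges: u4→Out (2), u5→Out (4), u6→Out (4); capacity 2 + 4 + 4 = 10.
This cut is saturated, so no flow can exceed 10.

10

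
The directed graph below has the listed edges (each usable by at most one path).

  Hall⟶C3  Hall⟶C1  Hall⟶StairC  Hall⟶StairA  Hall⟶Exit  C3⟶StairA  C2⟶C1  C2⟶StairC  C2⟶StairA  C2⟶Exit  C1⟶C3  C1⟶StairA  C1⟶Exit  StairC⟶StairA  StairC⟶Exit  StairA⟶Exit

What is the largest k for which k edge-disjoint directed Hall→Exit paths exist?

4

Assign every edge capacity 1; by Menger, the answer equals the max flow.
Path Hall→Exit (+1); total 1.
Path Hall→C1→Exit (+1); total 2.
Path Hall→StairC→Exit (+1); total 3.
Path Hall→StairA→Exit (+1); total 4.
No residual Hall→Exit path; max flow = 4.
Certifying cut of size 4: {Hall→C1, Hall→Exit, Hall→StairC, StairA→Exit}.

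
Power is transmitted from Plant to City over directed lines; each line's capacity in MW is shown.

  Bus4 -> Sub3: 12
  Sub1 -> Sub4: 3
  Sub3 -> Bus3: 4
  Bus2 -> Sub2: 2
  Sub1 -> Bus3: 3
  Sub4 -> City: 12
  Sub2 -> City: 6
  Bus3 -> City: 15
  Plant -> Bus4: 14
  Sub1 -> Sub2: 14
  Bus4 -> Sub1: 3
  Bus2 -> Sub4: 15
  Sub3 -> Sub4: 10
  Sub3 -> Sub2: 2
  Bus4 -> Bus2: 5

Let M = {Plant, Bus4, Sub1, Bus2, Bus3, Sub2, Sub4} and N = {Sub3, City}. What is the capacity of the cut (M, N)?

45

Edges leaving {Plant, Bus4, Sub1, Bus2, Bus3, Sub2, Sub4}: Bus4→Sub3 (12), Bus3→City (15), Sub2→City (6), Sub4→City (12).
Cut capacity = 12 + 15 + 6 + 12 = 45.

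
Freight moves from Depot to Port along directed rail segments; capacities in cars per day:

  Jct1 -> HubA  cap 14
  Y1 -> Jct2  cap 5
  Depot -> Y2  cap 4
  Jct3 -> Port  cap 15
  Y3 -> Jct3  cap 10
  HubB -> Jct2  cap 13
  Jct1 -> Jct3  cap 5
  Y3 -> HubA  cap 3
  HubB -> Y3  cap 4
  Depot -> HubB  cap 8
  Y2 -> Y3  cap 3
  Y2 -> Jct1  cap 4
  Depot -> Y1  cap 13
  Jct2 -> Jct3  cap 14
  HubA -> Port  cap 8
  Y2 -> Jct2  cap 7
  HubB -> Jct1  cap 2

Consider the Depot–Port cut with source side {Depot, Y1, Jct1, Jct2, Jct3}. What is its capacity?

41

Edges leaving {Depot, Y1, Jct1, Jct2, Jct3}: Depot→Y2 (4), Depot→HubB (8), Jct1→HubA (14), Jct3→Port (15).
Cut capacity = 4 + 8 + 14 + 15 = 41.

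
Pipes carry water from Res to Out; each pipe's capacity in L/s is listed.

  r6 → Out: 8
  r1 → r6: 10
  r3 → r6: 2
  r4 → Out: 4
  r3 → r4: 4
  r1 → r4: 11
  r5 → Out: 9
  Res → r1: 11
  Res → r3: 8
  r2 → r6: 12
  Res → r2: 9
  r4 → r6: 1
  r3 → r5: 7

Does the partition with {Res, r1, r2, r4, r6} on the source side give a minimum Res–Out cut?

No — its capacity is 20, but the minimum cut has capacity 19.

Given cut capacity: 8 + 4 + 8 = 20.
Augment Res→r1→r4→Out: bottleneck 4, flow now 4.
Augment Res→r1→r6→Out: bottleneck 7, flow now 11.
Augment Res→r2→r6→Out: bottleneck 1, flow now 12.
Augment Res→r3→r5→Out: bottleneck 7, flow now 19.
No augmenting path remains; maximum flow = 19.
In the residual graph, reachable from Res: {Res, r1, r2, r3, r4, r6}.
Min-cut edges: r3→r5 (7), r4→Out (4), r6→Out (8); capacity 7 + 4 + 8 = 19.
Cut capacity 20 exceeds the max flow 19, so it is not minimum.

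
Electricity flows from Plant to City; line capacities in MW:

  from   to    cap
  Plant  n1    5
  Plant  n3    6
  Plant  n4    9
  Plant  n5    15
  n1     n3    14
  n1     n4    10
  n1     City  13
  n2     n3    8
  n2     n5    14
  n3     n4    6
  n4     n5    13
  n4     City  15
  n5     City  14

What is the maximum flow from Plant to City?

34

Augment Plant→n1→City: bottleneck 5, flow now 5.
Augment Plant→n4→City: bottleneck 9, flow now 14.
Augment Plant→n5→City: bottleneck 14, flow now 28.
Augment Plant→n3→n4→City: bottleneck 6, flow now 34.
No augmenting path remains; maximum flow = 34.
In the residual graph, reachable from Plant: {Plant, n5}.
Min-cut edges: Plant→n1 (5), Plant→n3 (6), Plant→n4 (9), n5→City (14); capacity 5 + 6 + 9 + 14 = 34.
This cut is saturated, so no flow can exceed 34.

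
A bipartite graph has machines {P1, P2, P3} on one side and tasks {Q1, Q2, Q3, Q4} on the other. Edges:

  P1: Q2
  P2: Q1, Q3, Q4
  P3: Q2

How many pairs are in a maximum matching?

2

Unit-capacity flow: source→left, listed edges, right→sink; max matching = max flow.
Augmenting path P1→Q2 (+1); matched 1.
Augmenting path P2→Q1 (+1); matched 2.
No augmenting path remains; maximum matching = 2.
König certificate: {P2, Q2} is a vertex cover of size 2 (every listed pair touches it), so no matching can be larger.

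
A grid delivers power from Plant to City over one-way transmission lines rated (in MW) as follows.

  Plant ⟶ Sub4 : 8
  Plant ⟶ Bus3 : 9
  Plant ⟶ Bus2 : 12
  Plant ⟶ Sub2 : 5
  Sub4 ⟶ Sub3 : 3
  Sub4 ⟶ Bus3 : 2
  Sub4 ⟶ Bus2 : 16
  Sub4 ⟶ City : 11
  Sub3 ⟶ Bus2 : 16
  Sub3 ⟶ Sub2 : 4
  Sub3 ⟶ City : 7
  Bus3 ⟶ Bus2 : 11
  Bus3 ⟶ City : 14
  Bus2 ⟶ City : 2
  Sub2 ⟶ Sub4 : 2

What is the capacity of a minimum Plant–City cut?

Augment Plant→Sub4→City: bottleneck 8, flow now 8.
Augment Plant→Bus3→City: bottleneck 9, flow now 17.
Augment Plant→Bus2→City: bottleneck 2, flow now 19.
Augment Plant→Sub2→Sub4→City: bottleneck 2, flow now 21.
No augmenting path remains; maximum flow = 21.
By max-flow min-cut, the minimum cut capacity equals the max flow.
In the residual graph, reachable from Plant: {Plant, Bus2, Sub2}.
Min-cut edges: Plant→Sub4 (8), Plant→Bus3 (9), Bus2→City (2), Sub2→Sub4 (2); capacity 8 + 9 + 2 + 2 = 21.

21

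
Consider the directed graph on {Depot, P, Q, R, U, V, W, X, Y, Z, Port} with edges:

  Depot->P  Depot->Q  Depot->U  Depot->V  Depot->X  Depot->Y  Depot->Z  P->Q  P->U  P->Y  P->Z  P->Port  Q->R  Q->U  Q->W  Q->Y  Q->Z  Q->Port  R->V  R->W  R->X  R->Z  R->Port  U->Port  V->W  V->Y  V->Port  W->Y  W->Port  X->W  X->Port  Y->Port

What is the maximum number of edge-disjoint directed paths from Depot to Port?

6

Assign every edge capacity 1; by Menger, the answer equals the max flow.
Path Depot→P→Port (+1); total 1.
Path Depot→Q→Port (+1); total 2.
Path Depot→U→Port (+1); total 3.
Path Depot→V→Port (+1); total 4.
Path Depot→X→Port (+1); total 5.
Path Depot→Y→Port (+1); total 6.
No residual Depot→Port path; max flow = 6.
Certifying cut of size 6: {Depot→P, Depot→Q, Depot→U, Depot→V, Depot→X, Depot→Y}.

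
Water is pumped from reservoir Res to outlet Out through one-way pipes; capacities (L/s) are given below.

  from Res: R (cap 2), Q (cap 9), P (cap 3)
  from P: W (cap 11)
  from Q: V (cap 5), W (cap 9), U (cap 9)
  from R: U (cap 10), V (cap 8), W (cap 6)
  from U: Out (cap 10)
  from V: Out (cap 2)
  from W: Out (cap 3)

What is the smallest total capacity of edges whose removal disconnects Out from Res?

Augment Res→P→W→Out: bottleneck 3, flow now 3.
Augment Res→Q→U→Out: bottleneck 9, flow now 12.
Augment Res→R→U→Out: bottleneck 1, flow now 13.
Augment Res→R→V→Out: bottleneck 1, flow now 14.
No augmenting path remains; maximum flow = 14.
By max-flow min-cut, the minimum cut capacity equals the max flow.
In the residual graph, reachable from Res: {Res}.
Min-cut edges: Res→P (3), Res→Q (9), Res→R (2); capacity 3 + 9 + 2 = 14.

14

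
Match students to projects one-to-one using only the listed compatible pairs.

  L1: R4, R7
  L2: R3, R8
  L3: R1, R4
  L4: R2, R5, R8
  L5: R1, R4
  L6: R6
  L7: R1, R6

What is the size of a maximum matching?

Unit-capacity flow: source→left, listed edges, right→sink; max matching = max flow.
Augmenting path L1→R4 (+1); matched 1.
Augmenting path L2→R3 (+1); matched 2.
Augmenting path L3→R1 (+1); matched 3.
Augmenting path L4→R2 (+1); matched 4.
Augmenting path L6→R6 (+1); matched 5.
Augmenting path L5→R4→L1→R7 (+1); matched 6.
No augmenting path remains; maximum matching = 6.
König certificate: {L1, L2, L4, R1, R4, R6} is a vertex cover of size 6 (every listed pair touches it), so no matching can be larger.

6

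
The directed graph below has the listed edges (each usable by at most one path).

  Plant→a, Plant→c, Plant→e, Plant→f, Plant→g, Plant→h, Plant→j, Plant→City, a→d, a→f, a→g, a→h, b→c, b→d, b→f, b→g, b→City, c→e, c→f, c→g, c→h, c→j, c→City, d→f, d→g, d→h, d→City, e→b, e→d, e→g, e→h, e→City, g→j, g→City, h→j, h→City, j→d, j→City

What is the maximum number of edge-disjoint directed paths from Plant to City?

Assign every edge capacity 1; by Menger, the answer equals the max flow.
Path Plant→City (+1); total 1.
Path Plant→c→City (+1); total 2.
Path Plant→e→City (+1); total 3.
Path Plant→g→City (+1); total 4.
Path Plant→h→City (+1); total 5.
Path Plant→j→City (+1); total 6.
Path Plant→a→d→City (+1); total 7.
No residual Plant→City path; max flow = 7.
Certifying cut of size 7: {Plant→City, Plant→a, Plant→c, Plant→e, Plant→g, Plant→h, Plant→j}.

7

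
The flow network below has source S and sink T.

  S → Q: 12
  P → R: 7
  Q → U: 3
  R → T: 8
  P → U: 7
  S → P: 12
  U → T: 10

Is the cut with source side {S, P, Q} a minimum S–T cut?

No — its capacity is 17, but the minimum cut has capacity 15.

Given cut capacity: 7 + 7 + 3 = 17.
Augment S→P→R→T: bottleneck 7, flow now 7.
Augment S→P→U→T: bottleneck 5, flow now 12.
Augment S→Q→U→T: bottleneck 3, flow now 15.
No augmenting path remains; maximum flow = 15.
In the residual graph, reachable from S: {S, Q}.
Min-cut edges: S→P (12), Q→U (3); capacity 12 + 3 = 15.
Cut capacity 17 exceeds the max flow 15, so it is not minimum.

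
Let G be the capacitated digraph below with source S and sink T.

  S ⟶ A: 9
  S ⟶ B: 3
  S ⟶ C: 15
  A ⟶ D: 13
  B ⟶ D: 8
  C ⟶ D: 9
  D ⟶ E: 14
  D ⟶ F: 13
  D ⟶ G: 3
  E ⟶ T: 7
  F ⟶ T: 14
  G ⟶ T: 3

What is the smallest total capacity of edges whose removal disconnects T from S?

21

Augment S→A→D→E→T: bottleneck 7, flow now 7.
Augment S→A→D→F→T: bottleneck 2, flow now 9.
Augment S→B→D→F→T: bottleneck 3, flow now 12.
Augment S→C→D→F→T: bottleneck 8, flow now 20.
Augment S→C→D→G→T: bottleneck 1, flow now 21.
No augmenting path remains; maximum flow = 21.
By max-flow min-cut, the minimum cut capacity equals the max flow.
In the residual graph, reachable from S: {S, C}.
Min-cut edges: S→A (9), S→B (3), C→D (9); capacity 9 + 3 + 9 = 21.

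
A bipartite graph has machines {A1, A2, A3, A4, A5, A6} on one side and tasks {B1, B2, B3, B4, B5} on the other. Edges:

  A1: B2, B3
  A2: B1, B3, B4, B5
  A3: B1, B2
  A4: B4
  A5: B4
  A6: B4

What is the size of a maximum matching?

Unit-capacity flow: source→left, listed edges, right→sink; max matching = max flow.
Augmenting path A1→B2 (+1); matched 1.
Augmenting path A2→B1 (+1); matched 2.
Augmenting path A4→B4 (+1); matched 3.
Augmenting path A3→B1→A2→B3 (+1); matched 4.
No augmenting path remains; maximum matching = 4.
König certificate: {A1, A2, A3, B4} is a vertex cover of size 4 (every listed pair touches it), so no matching can be larger.

4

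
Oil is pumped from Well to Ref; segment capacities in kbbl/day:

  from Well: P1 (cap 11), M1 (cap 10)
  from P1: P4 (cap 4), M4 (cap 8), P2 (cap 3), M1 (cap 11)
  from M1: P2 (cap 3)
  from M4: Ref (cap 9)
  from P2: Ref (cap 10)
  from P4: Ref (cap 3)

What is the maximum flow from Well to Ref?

Augment Well→P1→M4→Ref: bottleneck 8, flow now 8.
Augment Well→P1→P2→Ref: bottleneck 3, flow now 11.
Augment Well→M1→P2→Ref: bottleneck 3, flow now 14.
No augmenting path remains; maximum flow = 14.
In the residual graph, reachable from Well: {Well, M1}.
Min-cut edges: Well→P1 (11), M1→P2 (3); capacity 11 + 3 = 14.
This cut is saturated, so no flow can exceed 14.

14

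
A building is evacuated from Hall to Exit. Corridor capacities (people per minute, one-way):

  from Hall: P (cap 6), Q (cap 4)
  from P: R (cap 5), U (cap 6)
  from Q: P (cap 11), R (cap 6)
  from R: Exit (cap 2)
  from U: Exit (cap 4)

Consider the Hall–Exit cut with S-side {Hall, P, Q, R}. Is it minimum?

Given cut capacity: 6 + 2 = 8.
Augment Hall→P→R→Exit: bottleneck 2, flow now 2.
Augment Hall→P→U→Exit: bottleneck 4, flow now 6.
No augmenting path remains; maximum flow = 6.
In the residual graph, reachable from Hall: {Hall, P, Q, R, U}.
Min-cut edges: R→Exit (2), U→Exit (4); capacity 2 + 4 = 6.
Cut capacity 8 exceeds the max flow 6, so it is not minimum.

No — its capacity is 8, but the minimum cut has capacity 6.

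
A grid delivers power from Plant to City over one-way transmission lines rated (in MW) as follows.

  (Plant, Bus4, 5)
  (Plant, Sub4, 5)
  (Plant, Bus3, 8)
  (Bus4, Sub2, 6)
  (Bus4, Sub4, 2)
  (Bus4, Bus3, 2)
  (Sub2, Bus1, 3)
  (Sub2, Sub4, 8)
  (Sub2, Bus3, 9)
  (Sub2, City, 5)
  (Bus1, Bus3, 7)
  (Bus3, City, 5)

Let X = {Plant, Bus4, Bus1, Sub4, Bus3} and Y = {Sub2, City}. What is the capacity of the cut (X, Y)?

11

Edges leaving {Plant, Bus4, Bus1, Sub4, Bus3}: Bus4→Sub2 (6), Bus3→City (5).
Cut capacity = 6 + 5 = 11.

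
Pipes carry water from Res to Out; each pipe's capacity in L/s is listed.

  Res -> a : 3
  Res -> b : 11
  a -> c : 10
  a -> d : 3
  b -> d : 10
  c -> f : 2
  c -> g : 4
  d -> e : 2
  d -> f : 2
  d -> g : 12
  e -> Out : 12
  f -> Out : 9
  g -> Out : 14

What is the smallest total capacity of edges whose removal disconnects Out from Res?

Augment Res→a→c→f→Out: bottleneck 2, flow now 2.
Augment Res→a→c→g→Out: bottleneck 1, flow now 3.
Augment Res→b→d→e→Out: bottleneck 2, flow now 5.
Augment Res→b→d→f→Out: bottleneck 2, flow now 7.
Augment Res→b→d→g→Out: bottleneck 6, flow now 13.
No augmenting path remains; maximum flow = 13.
By max-flow min-cut, the minimum cut capacity equals the max flow.
In the residual graph, reachable from Res: {Res, b}.
Min-cut edges: Res→a (3), b→d (10); capacity 3 + 10 = 13.

13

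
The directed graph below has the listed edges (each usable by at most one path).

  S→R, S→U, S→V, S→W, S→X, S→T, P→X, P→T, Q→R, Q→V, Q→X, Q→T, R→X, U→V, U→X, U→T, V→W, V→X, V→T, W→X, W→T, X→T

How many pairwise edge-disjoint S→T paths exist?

5

Assign every edge capacity 1; by Menger, the answer equals the max flow.
Path S→T (+1); total 1.
Path S→U→T (+1); total 2.
Path S→V→T (+1); total 3.
Path S→W→T (+1); total 4.
Path S→X→T (+1); total 5.
No residual S→T path; max flow = 5.
Certifying cut of size 5: {S→T, S→U, S→V, S→W, X→T}.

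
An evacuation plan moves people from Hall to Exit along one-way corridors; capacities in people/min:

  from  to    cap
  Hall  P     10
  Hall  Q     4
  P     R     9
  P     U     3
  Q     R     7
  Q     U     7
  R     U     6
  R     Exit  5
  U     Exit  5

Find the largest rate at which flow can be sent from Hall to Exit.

10

Augment Hall→P→R→Exit: bottleneck 5, flow now 5.
Augment Hall→P→U→Exit: bottleneck 3, flow now 8.
Augment Hall→Q→U→Exit: bottleneck 2, flow now 10.
No augmenting path remains; maximum flow = 10.
In the residual graph, reachable from Hall: {Hall, P, Q, R, U}.
Min-cut edges: R→Exit (5), U→Exit (5); capacity 5 + 5 = 10.
This cut is saturated, so no flow can exceed 10.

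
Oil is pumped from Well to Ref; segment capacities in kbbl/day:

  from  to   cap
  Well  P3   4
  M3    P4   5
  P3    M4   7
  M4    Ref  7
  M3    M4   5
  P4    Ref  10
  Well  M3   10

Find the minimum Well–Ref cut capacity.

Augment Well→P3→M4→Ref: bottleneck 4, flow now 4.
Augment Well→M3→M4→Ref: bottleneck 3, flow now 7.
Augment Well→M3→P4→Ref: bottleneck 5, flow now 12.
No augmenting path remains; maximum flow = 12.
By max-flow min-cut, the minimum cut capacity equals the max flow.
In the residual graph, reachable from Well: {Well, P3, M3, M4}.
Min-cut edges: M3→P4 (5), M4→Ref (7); capacity 5 + 7 = 12.

12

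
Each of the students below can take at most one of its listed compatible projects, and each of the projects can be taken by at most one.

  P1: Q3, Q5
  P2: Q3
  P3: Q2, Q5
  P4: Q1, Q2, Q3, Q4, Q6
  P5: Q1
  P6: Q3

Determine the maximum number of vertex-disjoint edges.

Unit-capacity flow: source→left, listed edges, right→sink; max matching = max flow.
Augmenting path P1→Q3 (+1); matched 1.
Augmenting path P3→Q2 (+1); matched 2.
Augmenting path P4→Q1 (+1); matched 3.
Augmenting path P2→Q3→P1→Q5 (+1); matched 4.
Augmenting path P5→Q1→P4→Q4 (+1); matched 5.
No augmenting path remains; maximum matching = 5.
König certificate: {P1, P3, P4, P5, Q3} is a vertex cover of size 5 (every listed pair touches it), so no matching can be larger.

5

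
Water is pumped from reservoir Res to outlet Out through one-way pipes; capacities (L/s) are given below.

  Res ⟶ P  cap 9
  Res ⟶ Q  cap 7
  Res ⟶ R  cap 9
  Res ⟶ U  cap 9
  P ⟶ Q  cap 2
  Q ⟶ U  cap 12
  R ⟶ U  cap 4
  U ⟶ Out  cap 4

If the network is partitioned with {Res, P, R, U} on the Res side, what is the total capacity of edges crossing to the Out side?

13

Edges leaving {Res, P, R, U}: Res→Q (7), P→Q (2), U→Out (4).
Cut capacity = 7 + 2 + 4 = 13.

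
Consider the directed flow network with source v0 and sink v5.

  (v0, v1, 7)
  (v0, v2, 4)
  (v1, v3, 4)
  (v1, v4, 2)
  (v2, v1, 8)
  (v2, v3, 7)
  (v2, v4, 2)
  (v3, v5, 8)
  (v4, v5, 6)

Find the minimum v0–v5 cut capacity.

10

Augment v0→v1→v3→v5: bottleneck 4, flow now 4.
Augment v0→v1→v4→v5: bottleneck 2, flow now 6.
Augment v0→v2→v3→v5: bottleneck 4, flow now 10.
No augmenting path remains; maximum flow = 10.
By max-flow min-cut, the minimum cut capacity equals the max flow.
In the residual graph, reachable from v0: {v0, v1}.
Min-cut edges: v0→v2 (4), v1→v3 (4), v1→v4 (2); capacity 4 + 4 + 2 = 10.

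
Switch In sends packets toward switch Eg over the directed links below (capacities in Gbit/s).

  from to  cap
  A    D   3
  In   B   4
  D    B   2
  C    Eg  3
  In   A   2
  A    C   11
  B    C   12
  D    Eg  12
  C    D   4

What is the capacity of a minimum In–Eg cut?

6

Augment In→A→C→Eg: bottleneck 2, flow now 2.
Augment In→B→C→Eg: bottleneck 1, flow now 3.
Augment In→B→C→D→Eg: bottleneck 3, flow now 6.
No augmenting path remains; maximum flow = 6.
By max-flow min-cut, the minimum cut capacity equals the max flow.
In the residual graph, reachable from In: {In}.
Min-cut edges: In→A (2), In→B (4); capacity 2 + 4 = 6.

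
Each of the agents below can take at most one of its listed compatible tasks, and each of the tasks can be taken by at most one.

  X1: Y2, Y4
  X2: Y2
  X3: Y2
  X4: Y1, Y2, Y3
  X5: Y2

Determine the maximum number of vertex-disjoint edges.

3

Unit-capacity flow: source→left, listed edges, right→sink; max matching = max flow.
Augmenting path X1→Y2 (+1); matched 1.
Augmenting path X4→Y1 (+1); matched 2.
Augmenting path X2→Y2→X1→Y4 (+1); matched 3.
No augmenting path remains; maximum matching = 3.
König certificate: {X1, X4, Y2} is a vertex cover of size 3 (every listed pair touches it), so no matching can be larger.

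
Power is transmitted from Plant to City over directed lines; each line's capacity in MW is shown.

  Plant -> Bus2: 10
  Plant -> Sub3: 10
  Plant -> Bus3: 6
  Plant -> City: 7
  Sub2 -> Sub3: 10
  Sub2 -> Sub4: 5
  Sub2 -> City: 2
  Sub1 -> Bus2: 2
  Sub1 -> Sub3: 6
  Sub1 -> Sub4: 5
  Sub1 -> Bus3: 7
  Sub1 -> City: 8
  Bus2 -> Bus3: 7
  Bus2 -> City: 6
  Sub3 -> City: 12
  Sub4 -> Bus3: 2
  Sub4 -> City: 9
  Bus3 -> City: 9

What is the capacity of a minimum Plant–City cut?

32

Augment Plant→City: bottleneck 7, flow now 7.
Augment Plant→Bus2→City: bottleneck 6, flow now 13.
Augment Plant→Sub3→City: bottleneck 10, flow now 23.
Augment Plant→Bus3→City: bottleneck 6, flow now 29.
Augment Plant→Bus2→Bus3→City: bottleneck 3, flow now 32.
No augmenting path remains; maximum flow = 32.
By max-flow min-cut, the minimum cut capacity equals the max flow.
In the residual graph, reachable from Plant: {Plant, Bus2, Bus3}.
Min-cut edges: Plant→Sub3 (10), Plant→City (7), Bus2→City (6), Bus3→City (9); capacity 10 + 7 + 6 + 9 = 32.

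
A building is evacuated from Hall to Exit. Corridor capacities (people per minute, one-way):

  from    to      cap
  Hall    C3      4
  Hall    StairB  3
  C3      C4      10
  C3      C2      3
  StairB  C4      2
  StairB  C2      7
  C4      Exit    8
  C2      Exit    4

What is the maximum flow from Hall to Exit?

7

Augment Hall→C3→C4→Exit: bottleneck 4, flow now 4.
Augment Hall→StairB→C4→Exit: bottleneck 2, flow now 6.
Augment Hall→StairB→C2→Exit: bottleneck 1, flow now 7.
No augmenting path remains; maximum flow = 7.
In the residual graph, reachable from Hall: {Hall}.
Min-cut edges: Hall→C3 (4), Hall→StairB (3); capacity 4 + 3 = 7.
This cut is saturated, so no flow can exceed 7.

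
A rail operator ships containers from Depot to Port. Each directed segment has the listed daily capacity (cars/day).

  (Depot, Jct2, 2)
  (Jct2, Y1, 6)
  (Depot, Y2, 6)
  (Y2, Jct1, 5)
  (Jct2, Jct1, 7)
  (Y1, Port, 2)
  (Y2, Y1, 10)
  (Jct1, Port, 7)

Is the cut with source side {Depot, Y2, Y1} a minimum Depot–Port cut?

No — its capacity is 9, but the minimum cut has capacity 8.

Given cut capacity: 2 + 5 + 2 = 9.
Augment Depot→Y2→Y1→Port: bottleneck 2, flow now 2.
Augment Depot→Y2→Jct1→Port: bottleneck 4, flow now 6.
Augment Depot→Jct2→Jct1→Port: bottleneck 2, flow now 8.
No augmenting path remains; maximum flow = 8.
In the residual graph, reachable from Depot: {Depot}.
Min-cut edges: Depot→Y2 (6), Depot→Jct2 (2); capacity 6 + 2 = 8.
Cut capacity 9 exceeds the max flow 8, so it is not minimum.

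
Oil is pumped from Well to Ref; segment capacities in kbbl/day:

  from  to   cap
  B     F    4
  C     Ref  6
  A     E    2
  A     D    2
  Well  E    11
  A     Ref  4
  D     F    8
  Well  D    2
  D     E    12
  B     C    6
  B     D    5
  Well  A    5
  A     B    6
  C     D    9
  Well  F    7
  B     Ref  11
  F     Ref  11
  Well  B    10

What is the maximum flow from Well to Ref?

Augment Well→A→Ref: bottleneck 4, flow now 4.
Augment Well→B→Ref: bottleneck 10, flow now 14.
Augment Well→F→Ref: bottleneck 7, flow now 21.
Augment Well→A→B→Ref: bottleneck 1, flow now 22.
Augment Well→D→F→Ref: bottleneck 2, flow now 24.
No augmenting path remains; maximum flow = 24.
In the residual graph, reachable from Well: {Well, E}.
Min-cut edges: Well→A (5), Well→B (10), Well→D (2), Well→F (7); capacity 5 + 10 + 2 + 7 = 24.
This cut is saturated, so no flow can exceed 24.

24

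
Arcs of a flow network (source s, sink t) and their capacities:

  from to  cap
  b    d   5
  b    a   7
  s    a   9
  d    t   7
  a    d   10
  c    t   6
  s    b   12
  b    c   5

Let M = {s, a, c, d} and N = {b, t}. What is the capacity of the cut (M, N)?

Edges leaving {s, a, c, d}: s→b (12), c→t (6), d→t (7).
Cut capacity = 12 + 6 + 7 = 25.

25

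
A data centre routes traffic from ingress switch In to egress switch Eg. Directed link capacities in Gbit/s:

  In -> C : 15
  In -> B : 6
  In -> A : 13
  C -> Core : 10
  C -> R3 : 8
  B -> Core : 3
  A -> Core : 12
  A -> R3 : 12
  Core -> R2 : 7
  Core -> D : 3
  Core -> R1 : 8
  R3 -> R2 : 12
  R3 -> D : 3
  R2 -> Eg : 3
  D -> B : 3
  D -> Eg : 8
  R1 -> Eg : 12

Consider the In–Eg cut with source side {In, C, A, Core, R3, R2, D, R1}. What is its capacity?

32

Edges leaving {In, C, A, Core, R3, R2, D, R1}: In→B (6), R2→Eg (3), D→B (3), D→Eg (8), R1→Eg (12).
Cut capacity = 6 + 3 + 3 + 8 + 12 = 32.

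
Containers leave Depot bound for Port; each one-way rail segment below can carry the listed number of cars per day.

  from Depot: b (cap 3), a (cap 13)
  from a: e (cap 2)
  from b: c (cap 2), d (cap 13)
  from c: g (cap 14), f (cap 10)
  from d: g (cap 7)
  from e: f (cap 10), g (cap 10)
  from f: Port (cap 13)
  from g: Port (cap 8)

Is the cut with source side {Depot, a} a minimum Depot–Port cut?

Given cut capacity: 3 + 2 = 5.
Augment Depot→a→e→f→Port: bottleneck 2, flow now 2.
Augment Depot→b→c→f→Port: bottleneck 2, flow now 4.
Augment Depot→b→d→g→Port: bottleneck 1, flow now 5.
No augmenting path remains; maximum flow = 5.
Cut capacity 5 equals the max flow, so it is a minimum cut.

Yes — it is a minimum cut (capacity 5).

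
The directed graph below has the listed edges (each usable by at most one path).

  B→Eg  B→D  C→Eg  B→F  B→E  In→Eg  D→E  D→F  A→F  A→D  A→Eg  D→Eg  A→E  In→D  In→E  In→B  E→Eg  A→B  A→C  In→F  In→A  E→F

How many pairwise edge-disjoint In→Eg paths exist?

5

Assign every edge capacity 1; by Menger, the answer equals the max flow.
Path In→Eg (+1); total 1.
Path In→A→Eg (+1); total 2.
Path In→B→Eg (+1); total 3.
Path In→D→Eg (+1); total 4.
Path In→E→Eg (+1); total 5.
No residual In→Eg path; max flow = 5.
Certifying cut of size 5: {In→A, In→B, In→D, In→E, In→Eg}.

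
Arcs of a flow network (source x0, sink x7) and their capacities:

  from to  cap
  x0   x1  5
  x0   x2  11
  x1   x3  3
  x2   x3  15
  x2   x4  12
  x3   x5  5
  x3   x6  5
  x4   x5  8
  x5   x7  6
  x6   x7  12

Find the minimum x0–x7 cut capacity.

Augment x0→x1→x3→x5→x7: bottleneck 3, flow now 3.
Augment x0→x2→x3→x5→x7: bottleneck 2, flow now 5.
Augment x0→x2→x3→x6→x7: bottleneck 5, flow now 10.
Augment x0→x2→x4→x5→x7: bottleneck 1, flow now 11.
No augmenting path remains; maximum flow = 11.
By max-flow min-cut, the minimum cut capacity equals the max flow.
In the residual graph, reachable from x0: {x0, x1, x2, x3, x4, x5}.
Min-cut edges: x3→x6 (5), x5→x7 (6); capacity 5 + 6 = 11.

11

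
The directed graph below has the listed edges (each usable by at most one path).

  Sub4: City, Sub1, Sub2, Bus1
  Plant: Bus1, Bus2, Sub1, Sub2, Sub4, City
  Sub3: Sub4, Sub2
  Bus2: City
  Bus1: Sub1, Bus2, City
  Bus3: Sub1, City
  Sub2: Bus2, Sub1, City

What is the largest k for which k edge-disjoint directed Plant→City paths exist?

Assign every edge capacity 1; by Menger, the answer equals the max flow.
Path Plant→City (+1); total 1.
Path Plant→Sub4→City (+1); total 2.
Path Plant→Sub2→City (+1); total 3.
Path Plant→Bus1→City (+1); total 4.
Path Plant→Bus2→City (+1); total 5.
No residual Plant→City path; max flow = 5.
Certifying cut of size 5: {Plant→Bus1, Plant→Bus2, Plant→City, Plant→Sub2, Plant→Sub4}.

5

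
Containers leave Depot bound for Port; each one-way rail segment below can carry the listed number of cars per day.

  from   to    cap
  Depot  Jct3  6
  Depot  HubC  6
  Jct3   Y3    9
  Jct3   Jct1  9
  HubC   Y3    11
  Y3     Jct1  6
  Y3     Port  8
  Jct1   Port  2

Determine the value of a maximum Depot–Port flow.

10

Augment Depot→Jct3→Y3→Port: bottleneck 6, flow now 6.
Augment Depot→HubC→Y3→Port: bottleneck 2, flow now 8.
Augment Depot→HubC→Y3→Jct1→Port: bottleneck 2, flow now 10.
No augmenting path remains; maximum flow = 10.
In the residual graph, reachable from Depot: {Depot, Jct3, HubC, Y3, Jct1}.
Min-cut edges: Y3→Port (8), Jct1→Port (2); capacity 8 + 2 = 10.
This cut is saturated, so no flow can exceed 10.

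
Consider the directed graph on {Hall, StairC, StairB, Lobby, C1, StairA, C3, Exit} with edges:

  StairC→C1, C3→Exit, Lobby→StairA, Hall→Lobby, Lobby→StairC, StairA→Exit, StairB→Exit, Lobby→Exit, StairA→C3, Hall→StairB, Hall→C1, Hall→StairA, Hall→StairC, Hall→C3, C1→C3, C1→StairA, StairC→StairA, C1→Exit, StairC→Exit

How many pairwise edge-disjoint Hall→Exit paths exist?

6

Assign every edge capacity 1; by Menger, the answer equals the max flow.
Path Hall→StairC→Exit (+1); total 1.
Path Hall→StairB→Exit (+1); total 2.
Path Hall→Lobby→Exit (+1); total 3.
Path Hall→C1→Exit (+1); total 4.
Path Hall→StairA→Exit (+1); total 5.
Path Hall→C3→Exit (+1); total 6.
No residual Hall→Exit path; max flow = 6.
Certifying cut of size 6: {Hall→C1, Hall→C3, Hall→Lobby, Hall→StairA, Hall→StairB, Hall→StairC}.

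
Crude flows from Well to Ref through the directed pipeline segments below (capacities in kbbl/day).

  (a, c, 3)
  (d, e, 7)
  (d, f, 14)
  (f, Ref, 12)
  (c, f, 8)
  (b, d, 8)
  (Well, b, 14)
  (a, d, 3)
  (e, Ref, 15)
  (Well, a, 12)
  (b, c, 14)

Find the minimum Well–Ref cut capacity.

19

Augment Well→a→c→f→Ref: bottleneck 3, flow now 3.
Augment Well→a→d→e→Ref: bottleneck 3, flow now 6.
Augment Well→b→c→f→Ref: bottleneck 5, flow now 11.
Augment Well→b→d→e→Ref: bottleneck 4, flow now 15.
Augment Well→b→d→f→Ref: bottleneck 4, flow now 19.
No augmenting path remains; maximum flow = 19.
By max-flow min-cut, the minimum cut capacity equals the max flow.
In the residual graph, reachable from Well: {Well, a, b, c}.
Min-cut edges: a→d (3), b→d (8), c→f (8); capacity 3 + 8 + 8 = 19.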